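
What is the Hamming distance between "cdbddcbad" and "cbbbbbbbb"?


Comparing "cdbddcbad" and "cbbbbbbbb" position by position:
  Position 0: 'c' vs 'c' => same
  Position 1: 'd' vs 'b' => differ
  Position 2: 'b' vs 'b' => same
  Position 3: 'd' vs 'b' => differ
  Position 4: 'd' vs 'b' => differ
  Position 5: 'c' vs 'b' => differ
  Position 6: 'b' vs 'b' => same
  Position 7: 'a' vs 'b' => differ
  Position 8: 'd' vs 'b' => differ
Total differences (Hamming distance): 6

6


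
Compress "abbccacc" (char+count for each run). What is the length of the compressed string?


Input: abbccacc
Runs:
  'a' x 1 => "a1"
  'b' x 2 => "b2"
  'c' x 2 => "c2"
  'a' x 1 => "a1"
  'c' x 2 => "c2"
Compressed: "a1b2c2a1c2"
Compressed length: 10

10


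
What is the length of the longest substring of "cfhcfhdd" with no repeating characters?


Input: "cfhcfhdd"
Sliding window (track last position of each char):
  Position 0 ('c'): window [0,0] length 1 -- new best
  Position 1 ('f'): window [0,1] length 2 -- new best
  Position 2 ('h'): window [0,2] length 3 -- new best
  Position 3 ('c'): repeat (last at 0), move window start to 1
  Position 3 ('c'): window [1,3] length 3
  Position 4 ('f'): repeat (last at 1), move window start to 2
  Position 4 ('f'): window [2,4] length 3
  Position 5 ('h'): repeat (last at 2), move window start to 3
  Position 5 ('h'): window [3,5] length 3
  Position 6 ('d'): window [3,6] length 4 -- new best
  Position 7 ('d'): repeat (last at 6), move window start to 7
  Position 7 ('d'): window [7,7] length 1
Longest substring with no repeats: "cfhd" with length 4

4


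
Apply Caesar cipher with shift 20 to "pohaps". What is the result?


Caesar cipher: shift "pohaps" by 20
  'p' (pos 15) + 20 = pos 9 = 'j'
  'o' (pos 14) + 20 = pos 8 = 'i'
  'h' (pos 7) + 20 = pos 1 = 'b'
  'a' (pos 0) + 20 = pos 20 = 'u'
  'p' (pos 15) + 20 = pos 9 = 'j'
  's' (pos 18) + 20 = pos 12 = 'm'
Result: jibujm

jibujm


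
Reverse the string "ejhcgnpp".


Input: ejhcgnpp
Reading characters right to left:
  Position 7: 'p'
  Position 6: 'p'
  Position 5: 'n'
  Position 4: 'g'
  Position 3: 'c'
  Position 2: 'h'
  Position 1: 'j'
  Position 0: 'e'
Reversed: ppngchje

ppngchje


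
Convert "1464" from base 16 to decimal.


Input: "1464" in base 16
Positional expansion:
  Digit '1' (value 1) x 16^3 = 4096
  Digit '4' (value 4) x 16^2 = 1024
  Digit '6' (value 6) x 16^1 = 96
  Digit '4' (value 4) x 16^0 = 4
Sum = 5220

5220


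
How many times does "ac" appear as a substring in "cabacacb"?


Searching for "ac" in "cabacacb"
Scanning each position:
  Position 0: "ca" => no
  Position 1: "ab" => no
  Position 2: "ba" => no
  Position 3: "ac" => MATCH
  Position 4: "ca" => no
  Position 5: "ac" => MATCH
  Position 6: "cb" => no
Total occurrences: 2

2


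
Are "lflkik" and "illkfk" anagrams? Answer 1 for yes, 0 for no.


Strings: "lflkik", "illkfk"
Sorted first:  fikkll
Sorted second: fikkll
Sorted forms match => anagrams

1


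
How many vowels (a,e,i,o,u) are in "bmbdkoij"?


Input: bmbdkoij
Checking each character:
  'b' at position 0: consonant
  'm' at position 1: consonant
  'b' at position 2: consonant
  'd' at position 3: consonant
  'k' at position 4: consonant
  'o' at position 5: vowel (running total: 1)
  'i' at position 6: vowel (running total: 2)
  'j' at position 7: consonant
Total vowels: 2

2


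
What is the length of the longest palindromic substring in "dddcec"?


Input: "dddcec"
Checking substrings for palindromes:
  [0:3] "ddd" (len 3) => palindrome
  [3:6] "cec" (len 3) => palindrome
  [0:2] "dd" (len 2) => palindrome
  [1:3] "dd" (len 2) => palindrome
Longest palindromic substring: "ddd" with length 3

3


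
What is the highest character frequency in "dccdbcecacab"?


Input: dccdbcecacab
Character counts:
  'a': 2
  'b': 2
  'c': 5
  'd': 2
  'e': 1
Maximum frequency: 5

5


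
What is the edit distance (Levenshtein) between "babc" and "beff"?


Computing edit distance: "babc" -> "beff"
DP table:
           b    e    f    f
      0    1    2    3    4
  b   1    0    1    2    3
  a   2    1    1    2    3
  b   3    2    2    2    3
  c   4    3    3    3    3
Edit distance = dp[4][4] = 3

3


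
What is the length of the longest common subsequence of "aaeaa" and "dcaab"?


LCS of "aaeaa" and "dcaab"
DP table:
           d    c    a    a    b
      0    0    0    0    0    0
  a   0    0    0    1    1    1
  a   0    0    0    1    2    2
  e   0    0    0    1    2    2
  a   0    0    0    1    2    2
  a   0    0    0    1    2    2
LCS length = dp[5][5] = 2

2


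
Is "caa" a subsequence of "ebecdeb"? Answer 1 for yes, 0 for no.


Check if "caa" is a subsequence of "ebecdeb"
Greedy scan:
  Position 0 ('e'): no match needed
  Position 1 ('b'): no match needed
  Position 2 ('e'): no match needed
  Position 3 ('c'): matches sub[0] = 'c'
  Position 4 ('d'): no match needed
  Position 5 ('e'): no match needed
  Position 6 ('b'): no match needed
Only matched 1/3 characters => not a subsequence

0


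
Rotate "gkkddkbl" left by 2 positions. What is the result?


Input: "gkkddkbl", rotate left by 2
First 2 characters: "gk"
Remaining characters: "kddkbl"
Concatenate remaining + first: "kddkbl" + "gk" = "kddkblgk"

kddkblgk


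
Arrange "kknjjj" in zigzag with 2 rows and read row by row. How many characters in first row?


Zigzag "kknjjj" into 2 rows:
Placing characters:
  'k' => row 0
  'k' => row 1
  'n' => row 0
  'j' => row 1
  'j' => row 0
  'j' => row 1
Rows:
  Row 0: "knj"
  Row 1: "kjj"
First row length: 3

3


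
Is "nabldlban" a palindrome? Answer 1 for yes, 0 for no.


Input: nabldlban
Reversed: nabldlban
  Compare pos 0 ('n') with pos 8 ('n'): match
  Compare pos 1 ('a') with pos 7 ('a'): match
  Compare pos 2 ('b') with pos 6 ('b'): match
  Compare pos 3 ('l') with pos 5 ('l'): match
Result: palindrome

1


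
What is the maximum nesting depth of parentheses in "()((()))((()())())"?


Input: "()((()))((()())())"
Tracking depth:
  Position 0 '(': depth becomes 1
  Position 1 ')': depth becomes 0
  Position 2 '(': depth becomes 1
  Position 3 '(': depth becomes 2
  Position 4 '(': depth becomes 3
  Position 5 ')': depth becomes 2
  Position 6 ')': depth becomes 1
  Position 7 ')': depth becomes 0
  Position 8 '(': depth becomes 1
  Position 9 '(': depth becomes 2
  Position 10 '(': depth becomes 3
  Position 11 ')': depth becomes 2
  Position 12 '(': depth becomes 3
  Position 13 ')': depth becomes 2
  Position 14 ')': depth becomes 1
  Position 15 '(': depth becomes 2
  Position 16 ')': depth becomes 1
  Position 17 ')': depth becomes 0
Maximum depth reached: 3

3


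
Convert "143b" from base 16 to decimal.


Input: "143b" in base 16
Positional expansion:
  Digit '1' (value 1) x 16^3 = 4096
  Digit '4' (value 4) x 16^2 = 1024
  Digit '3' (value 3) x 16^1 = 48
  Digit 'b' (value 11) x 16^0 = 11
Sum = 5179

5179


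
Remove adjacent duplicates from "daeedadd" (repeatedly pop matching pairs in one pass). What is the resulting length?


Input: daeedadd
Stack-based adjacent duplicate removal:
  Read 'd': push. Stack: d
  Read 'a': push. Stack: da
  Read 'e': push. Stack: dae
  Read 'e': matches stack top 'e' => pop. Stack: da
  Read 'd': push. Stack: dad
  Read 'a': push. Stack: dada
  Read 'd': push. Stack: dadad
  Read 'd': matches stack top 'd' => pop. Stack: dada
Final stack: "dada" (length 4)

4


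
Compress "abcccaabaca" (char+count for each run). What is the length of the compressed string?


Input: abcccaabaca
Runs:
  'a' x 1 => "a1"
  'b' x 1 => "b1"
  'c' x 3 => "c3"
  'a' x 2 => "a2"
  'b' x 1 => "b1"
  'a' x 1 => "a1"
  'c' x 1 => "c1"
  'a' x 1 => "a1"
Compressed: "a1b1c3a2b1a1c1a1"
Compressed length: 16

16


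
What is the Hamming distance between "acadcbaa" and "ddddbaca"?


Comparing "acadcbaa" and "ddddbaca" position by position:
  Position 0: 'a' vs 'd' => differ
  Position 1: 'c' vs 'd' => differ
  Position 2: 'a' vs 'd' => differ
  Position 3: 'd' vs 'd' => same
  Position 4: 'c' vs 'b' => differ
  Position 5: 'b' vs 'a' => differ
  Position 6: 'a' vs 'c' => differ
  Position 7: 'a' vs 'a' => same
Total differences (Hamming distance): 6

6


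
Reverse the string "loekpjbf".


Input: loekpjbf
Reading characters right to left:
  Position 7: 'f'
  Position 6: 'b'
  Position 5: 'j'
  Position 4: 'p'
  Position 3: 'k'
  Position 2: 'e'
  Position 1: 'o'
  Position 0: 'l'
Reversed: fbjpkeol

fbjpkeol


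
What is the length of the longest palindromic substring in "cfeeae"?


Input: "cfeeae"
Checking substrings for palindromes:
  [3:6] "eae" (len 3) => palindrome
  [2:4] "ee" (len 2) => palindrome
Longest palindromic substring: "eae" with length 3

3


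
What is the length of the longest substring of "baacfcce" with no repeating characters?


Input: "baacfcce"
Sliding window (track last position of each char):
  Position 0 ('b'): window [0,0] length 1 -- new best
  Position 1 ('a'): window [0,1] length 2 -- new best
  Position 2 ('a'): repeat (last at 1), move window start to 2
  Position 2 ('a'): window [2,2] length 1
  Position 3 ('c'): window [2,3] length 2
  Position 4 ('f'): window [2,4] length 3 -- new best
  Position 5 ('c'): repeat (last at 3), move window start to 4
  Position 5 ('c'): window [4,5] length 2
  Position 6 ('c'): repeat (last at 5), move window start to 6
  Position 6 ('c'): window [6,6] length 1
  Position 7 ('e'): window [6,7] length 2
Longest substring with no repeats: "acf" with length 3

3


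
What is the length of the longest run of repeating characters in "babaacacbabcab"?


Input: "babaacacbabcab"
Scanning for longest run:
  Position 1 ('a'): new char, reset run to 1
  Position 2 ('b'): new char, reset run to 1
  Position 3 ('a'): new char, reset run to 1
  Position 4 ('a'): continues run of 'a', length=2
  Position 5 ('c'): new char, reset run to 1
  Position 6 ('a'): new char, reset run to 1
  Position 7 ('c'): new char, reset run to 1
  Position 8 ('b'): new char, reset run to 1
  Position 9 ('a'): new char, reset run to 1
  Position 10 ('b'): new char, reset run to 1
  Position 11 ('c'): new char, reset run to 1
  Position 12 ('a'): new char, reset run to 1
  Position 13 ('b'): new char, reset run to 1
Longest run: 'a' with length 2

2


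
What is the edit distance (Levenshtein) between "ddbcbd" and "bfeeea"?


Computing edit distance: "ddbcbd" -> "bfeeea"
DP table:
           b    f    e    e    e    a
      0    1    2    3    4    5    6
  d   1    1    2    3    4    5    6
  d   2    2    2    3    4    5    6
  b   3    2    3    3    4    5    6
  c   4    3    3    4    4    5    6
  b   5    4    4    4    5    5    6
  d   6    5    5    5    5    6    6
Edit distance = dp[6][6] = 6

6


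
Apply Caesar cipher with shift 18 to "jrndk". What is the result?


Caesar cipher: shift "jrndk" by 18
  'j' (pos 9) + 18 = pos 1 = 'b'
  'r' (pos 17) + 18 = pos 9 = 'j'
  'n' (pos 13) + 18 = pos 5 = 'f'
  'd' (pos 3) + 18 = pos 21 = 'v'
  'k' (pos 10) + 18 = pos 2 = 'c'
Result: bjfvc

bjfvc


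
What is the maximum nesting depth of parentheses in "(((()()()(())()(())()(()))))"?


Input: "(((()()()(())()(())()(()))))"
Tracking depth:
  Position 0 '(': depth becomes 1
  Position 1 '(': depth becomes 2
  Position 2 '(': depth becomes 3
  Position 3 '(': depth becomes 4
  Position 4 ')': depth becomes 3
  Position 5 '(': depth becomes 4
  Position 6 ')': depth becomes 3
  Position 7 '(': depth becomes 4
  Position 8 ')': depth becomes 3
  Position 9 '(': depth becomes 4
  Position 10 '(': depth becomes 5
  Position 11 ')': depth becomes 4
  Position 12 ')': depth becomes 3
  Position 13 '(': depth becomes 4
  Position 14 ')': depth becomes 3
  Position 15 '(': depth becomes 4
  Position 16 '(': depth becomes 5
  Position 17 ')': depth becomes 4
  Position 18 ')': depth becomes 3
  Position 19 '(': depth becomes 4
  Position 20 ')': depth becomes 3
  Position 21 '(': depth becomes 4
  Position 22 '(': depth becomes 5
  Position 23 ')': depth becomes 4
  Position 24 ')': depth becomes 3
  Position 25 ')': depth becomes 2
  Position 26 ')': depth becomes 1
  Position 27 ')': depth becomes 0
Maximum depth reached: 5

5


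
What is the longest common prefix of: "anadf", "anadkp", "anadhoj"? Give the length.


Words: anadf, anadkp, anadhoj
  Position 0: all 'a' => match
  Position 1: all 'n' => match
  Position 2: all 'a' => match
  Position 3: all 'd' => match
  Position 4: ('f', 'k', 'h') => mismatch, stop
LCP = "anad" (length 4)

4


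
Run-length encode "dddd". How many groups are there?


Input: dddd
Scanning for consecutive runs:
  Group 1: 'd' x 4 (positions 0-3)
Total groups: 1

1


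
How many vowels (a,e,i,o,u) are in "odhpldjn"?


Input: odhpldjn
Checking each character:
  'o' at position 0: vowel (running total: 1)
  'd' at position 1: consonant
  'h' at position 2: consonant
  'p' at position 3: consonant
  'l' at position 4: consonant
  'd' at position 5: consonant
  'j' at position 6: consonant
  'n' at position 7: consonant
Total vowels: 1

1


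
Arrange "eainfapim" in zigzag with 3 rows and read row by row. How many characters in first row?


Zigzag "eainfapim" into 3 rows:
Placing characters:
  'e' => row 0
  'a' => row 1
  'i' => row 2
  'n' => row 1
  'f' => row 0
  'a' => row 1
  'p' => row 2
  'i' => row 1
  'm' => row 0
Rows:
  Row 0: "efm"
  Row 1: "anai"
  Row 2: "ip"
First row length: 3

3


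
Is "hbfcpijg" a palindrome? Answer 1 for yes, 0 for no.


Input: hbfcpijg
Reversed: gjipcfbh
  Compare pos 0 ('h') with pos 7 ('g'): MISMATCH
  Compare pos 1 ('b') with pos 6 ('j'): MISMATCH
  Compare pos 2 ('f') with pos 5 ('i'): MISMATCH
  Compare pos 3 ('c') with pos 4 ('p'): MISMATCH
Result: not a palindrome

0


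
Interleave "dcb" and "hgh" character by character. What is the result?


Interleaving "dcb" and "hgh":
  Position 0: 'd' from first, 'h' from second => "dh"
  Position 1: 'c' from first, 'g' from second => "cg"
  Position 2: 'b' from first, 'h' from second => "bh"
Result: dhcgbh

dhcgbh


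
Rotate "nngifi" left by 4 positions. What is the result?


Input: "nngifi", rotate left by 4
First 4 characters: "nngi"
Remaining characters: "fi"
Concatenate remaining + first: "fi" + "nngi" = "finngi"

finngi


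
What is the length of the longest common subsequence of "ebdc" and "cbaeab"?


LCS of "ebdc" and "cbaeab"
DP table:
           c    b    a    e    a    b
      0    0    0    0    0    0    0
  e   0    0    0    0    1    1    1
  b   0    0    1    1    1    1    2
  d   0    0    1    1    1    1    2
  c   0    1    1    1    1    1    2
LCS length = dp[4][6] = 2

2


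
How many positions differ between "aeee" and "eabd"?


Comparing "aeee" and "eabd" position by position:
  Position 0: 'a' vs 'e' => DIFFER
  Position 1: 'e' vs 'a' => DIFFER
  Position 2: 'e' vs 'b' => DIFFER
  Position 3: 'e' vs 'd' => DIFFER
Positions that differ: 4

4


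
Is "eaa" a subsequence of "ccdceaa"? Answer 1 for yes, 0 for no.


Check if "eaa" is a subsequence of "ccdceaa"
Greedy scan:
  Position 0 ('c'): no match needed
  Position 1 ('c'): no match needed
  Position 2 ('d'): no match needed
  Position 3 ('c'): no match needed
  Position 4 ('e'): matches sub[0] = 'e'
  Position 5 ('a'): matches sub[1] = 'a'
  Position 6 ('a'): matches sub[2] = 'a'
All 3 characters matched => is a subsequence

1


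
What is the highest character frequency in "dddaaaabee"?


Input: dddaaaabee
Character counts:
  'a': 4
  'b': 1
  'd': 3
  'e': 2
Maximum frequency: 4

4


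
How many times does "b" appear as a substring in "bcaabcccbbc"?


Searching for "b" in "bcaabcccbbc"
Scanning each position:
  Position 0: "b" => MATCH
  Position 1: "c" => no
  Position 2: "a" => no
  Position 3: "a" => no
  Position 4: "b" => MATCH
  Position 5: "c" => no
  Position 6: "c" => no
  Position 7: "c" => no
  Position 8: "b" => MATCH
  Position 9: "b" => MATCH
  Position 10: "c" => no
Total occurrences: 4

4


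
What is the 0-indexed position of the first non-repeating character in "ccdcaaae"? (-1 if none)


Input: ccdcaaae
Character frequencies:
  'a': 3
  'c': 3
  'd': 1
  'e': 1
Scanning left to right for freq == 1:
  Position 0 ('c'): freq=3, skip
  Position 1 ('c'): freq=3, skip
  Position 2 ('d'): unique! => answer = 2

2


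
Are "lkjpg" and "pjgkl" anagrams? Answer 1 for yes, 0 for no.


Strings: "lkjpg", "pjgkl"
Sorted first:  gjklp
Sorted second: gjklp
Sorted forms match => anagrams

1


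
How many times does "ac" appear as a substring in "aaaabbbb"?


Searching for "ac" in "aaaabbbb"
Scanning each position:
  Position 0: "aa" => no
  Position 1: "aa" => no
  Position 2: "aa" => no
  Position 3: "ab" => no
  Position 4: "bb" => no
  Position 5: "bb" => no
  Position 6: "bb" => no
Total occurrences: 0

0


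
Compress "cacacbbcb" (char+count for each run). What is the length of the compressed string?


Input: cacacbbcb
Runs:
  'c' x 1 => "c1"
  'a' x 1 => "a1"
  'c' x 1 => "c1"
  'a' x 1 => "a1"
  'c' x 1 => "c1"
  'b' x 2 => "b2"
  'c' x 1 => "c1"
  'b' x 1 => "b1"
Compressed: "c1a1c1a1c1b2c1b1"
Compressed length: 16

16


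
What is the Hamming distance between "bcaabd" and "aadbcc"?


Comparing "bcaabd" and "aadbcc" position by position:
  Position 0: 'b' vs 'a' => differ
  Position 1: 'c' vs 'a' => differ
  Position 2: 'a' vs 'd' => differ
  Position 3: 'a' vs 'b' => differ
  Position 4: 'b' vs 'c' => differ
  Position 5: 'd' vs 'c' => differ
Total differences (Hamming distance): 6

6


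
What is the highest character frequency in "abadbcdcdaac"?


Input: abadbcdcdaac
Character counts:
  'a': 4
  'b': 2
  'c': 3
  'd': 3
Maximum frequency: 4

4


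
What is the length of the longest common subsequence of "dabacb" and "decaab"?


LCS of "dabacb" and "decaab"
DP table:
           d    e    c    a    a    b
      0    0    0    0    0    0    0
  d   0    1    1    1    1    1    1
  a   0    1    1    1    2    2    2
  b   0    1    1    1    2    2    3
  a   0    1    1    1    2    3    3
  c   0    1    1    2    2    3    3
  b   0    1    1    2    2    3    4
LCS length = dp[6][6] = 4

4


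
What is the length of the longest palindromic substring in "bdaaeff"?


Input: "bdaaeff"
Checking substrings for palindromes:
  [2:4] "aa" (len 2) => palindrome
  [5:7] "ff" (len 2) => palindrome
Longest palindromic substring: "aa" with length 2

2


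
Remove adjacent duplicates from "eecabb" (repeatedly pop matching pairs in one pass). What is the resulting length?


Input: eecabb
Stack-based adjacent duplicate removal:
  Read 'e': push. Stack: e
  Read 'e': matches stack top 'e' => pop. Stack: (empty)
  Read 'c': push. Stack: c
  Read 'a': push. Stack: ca
  Read 'b': push. Stack: cab
  Read 'b': matches stack top 'b' => pop. Stack: ca
Final stack: "ca" (length 2)

2


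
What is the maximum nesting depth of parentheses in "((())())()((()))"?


Input: "((())())()((()))"
Tracking depth:
  Position 0 '(': depth becomes 1
  Position 1 '(': depth becomes 2
  Position 2 '(': depth becomes 3
  Position 3 ')': depth becomes 2
  Position 4 ')': depth becomes 1
  Position 5 '(': depth becomes 2
  Position 6 ')': depth becomes 1
  Position 7 ')': depth becomes 0
  Position 8 '(': depth becomes 1
  Position 9 ')': depth becomes 0
  Position 10 '(': depth becomes 1
  Position 11 '(': depth becomes 2
  Position 12 '(': depth becomes 3
  Position 13 ')': depth becomes 2
  Position 14 ')': depth becomes 1
  Position 15 ')': depth becomes 0
Maximum depth reached: 3

3


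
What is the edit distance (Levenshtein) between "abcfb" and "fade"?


Computing edit distance: "abcfb" -> "fade"
DP table:
           f    a    d    e
      0    1    2    3    4
  a   1    1    1    2    3
  b   2    2    2    2    3
  c   3    3    3    3    3
  f   4    3    4    4    4
  b   5    4    4    5    5
Edit distance = dp[5][4] = 5

5


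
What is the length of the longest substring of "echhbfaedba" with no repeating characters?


Input: "echhbfaedba"
Sliding window (track last position of each char):
  Position 0 ('e'): window [0,0] length 1 -- new best
  Position 1 ('c'): window [0,1] length 2 -- new best
  Position 2 ('h'): window [0,2] length 3 -- new best
  Position 3 ('h'): repeat (last at 2), move window start to 3
  Position 3 ('h'): window [3,3] length 1
  Position 4 ('b'): window [3,4] length 2
  Position 5 ('f'): window [3,5] length 3
  Position 6 ('a'): window [3,6] length 4 -- new best
  Position 7 ('e'): window [3,7] length 5 -- new best
  Position 8 ('d'): window [3,8] length 6 -- new best
  Position 9 ('b'): repeat (last at 4), move window start to 5
  Position 9 ('b'): window [5,9] length 5
  Position 10 ('a'): repeat (last at 6), move window start to 7
  Position 10 ('a'): window [7,10] length 4
Longest substring with no repeats: "hbfaed" with length 6

6


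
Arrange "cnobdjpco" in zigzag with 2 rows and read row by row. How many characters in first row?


Zigzag "cnobdjpco" into 2 rows:
Placing characters:
  'c' => row 0
  'n' => row 1
  'o' => row 0
  'b' => row 1
  'd' => row 0
  'j' => row 1
  'p' => row 0
  'c' => row 1
  'o' => row 0
Rows:
  Row 0: "codpo"
  Row 1: "nbjc"
First row length: 5

5


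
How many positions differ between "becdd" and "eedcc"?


Comparing "becdd" and "eedcc" position by position:
  Position 0: 'b' vs 'e' => DIFFER
  Position 1: 'e' vs 'e' => same
  Position 2: 'c' vs 'd' => DIFFER
  Position 3: 'd' vs 'c' => DIFFER
  Position 4: 'd' vs 'c' => DIFFER
Positions that differ: 4

4


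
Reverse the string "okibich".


Input: okibich
Reading characters right to left:
  Position 6: 'h'
  Position 5: 'c'
  Position 4: 'i'
  Position 3: 'b'
  Position 2: 'i'
  Position 1: 'k'
  Position 0: 'o'
Reversed: hcibiko

hcibiko


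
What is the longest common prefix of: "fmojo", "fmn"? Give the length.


Words: fmojo, fmn
  Position 0: all 'f' => match
  Position 1: all 'm' => match
  Position 2: ('o', 'n') => mismatch, stop
LCP = "fm" (length 2)

2


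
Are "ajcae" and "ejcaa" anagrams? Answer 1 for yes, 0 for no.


Strings: "ajcae", "ejcaa"
Sorted first:  aacej
Sorted second: aacej
Sorted forms match => anagrams

1


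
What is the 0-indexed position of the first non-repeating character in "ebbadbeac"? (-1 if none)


Input: ebbadbeac
Character frequencies:
  'a': 2
  'b': 3
  'c': 1
  'd': 1
  'e': 2
Scanning left to right for freq == 1:
  Position 0 ('e'): freq=2, skip
  Position 1 ('b'): freq=3, skip
  Position 2 ('b'): freq=3, skip
  Position 3 ('a'): freq=2, skip
  Position 4 ('d'): unique! => answer = 4

4


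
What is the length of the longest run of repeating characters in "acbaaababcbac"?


Input: "acbaaababcbac"
Scanning for longest run:
  Position 1 ('c'): new char, reset run to 1
  Position 2 ('b'): new char, reset run to 1
  Position 3 ('a'): new char, reset run to 1
  Position 4 ('a'): continues run of 'a', length=2
  Position 5 ('a'): continues run of 'a', length=3
  Position 6 ('b'): new char, reset run to 1
  Position 7 ('a'): new char, reset run to 1
  Position 8 ('b'): new char, reset run to 1
  Position 9 ('c'): new char, reset run to 1
  Position 10 ('b'): new char, reset run to 1
  Position 11 ('a'): new char, reset run to 1
  Position 12 ('c'): new char, reset run to 1
Longest run: 'a' with length 3

3


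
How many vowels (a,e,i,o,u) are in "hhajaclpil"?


Input: hhajaclpil
Checking each character:
  'h' at position 0: consonant
  'h' at position 1: consonant
  'a' at position 2: vowel (running total: 1)
  'j' at position 3: consonant
  'a' at position 4: vowel (running total: 2)
  'c' at position 5: consonant
  'l' at position 6: consonant
  'p' at position 7: consonant
  'i' at position 8: vowel (running total: 3)
  'l' at position 9: consonant
Total vowels: 3

3


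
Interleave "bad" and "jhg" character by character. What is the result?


Interleaving "bad" and "jhg":
  Position 0: 'b' from first, 'j' from second => "bj"
  Position 1: 'a' from first, 'h' from second => "ah"
  Position 2: 'd' from first, 'g' from second => "dg"
Result: bjahdg

bjahdg


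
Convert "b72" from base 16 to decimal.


Input: "b72" in base 16
Positional expansion:
  Digit 'b' (value 11) x 16^2 = 2816
  Digit '7' (value 7) x 16^1 = 112
  Digit '2' (value 2) x 16^0 = 2
Sum = 2930

2930


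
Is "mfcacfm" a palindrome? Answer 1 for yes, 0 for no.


Input: mfcacfm
Reversed: mfcacfm
  Compare pos 0 ('m') with pos 6 ('m'): match
  Compare pos 1 ('f') with pos 5 ('f'): match
  Compare pos 2 ('c') with pos 4 ('c'): match
Result: palindrome

1


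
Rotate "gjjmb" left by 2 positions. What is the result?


Input: "gjjmb", rotate left by 2
First 2 characters: "gj"
Remaining characters: "jmb"
Concatenate remaining + first: "jmb" + "gj" = "jmbgj"

jmbgj


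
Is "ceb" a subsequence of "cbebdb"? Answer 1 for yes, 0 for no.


Check if "ceb" is a subsequence of "cbebdb"
Greedy scan:
  Position 0 ('c'): matches sub[0] = 'c'
  Position 1 ('b'): no match needed
  Position 2 ('e'): matches sub[1] = 'e'
  Position 3 ('b'): matches sub[2] = 'b'
  Position 4 ('d'): no match needed
  Position 5 ('b'): no match needed
All 3 characters matched => is a subsequence

1


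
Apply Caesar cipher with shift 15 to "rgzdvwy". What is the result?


Caesar cipher: shift "rgzdvwy" by 15
  'r' (pos 17) + 15 = pos 6 = 'g'
  'g' (pos 6) + 15 = pos 21 = 'v'
  'z' (pos 25) + 15 = pos 14 = 'o'
  'd' (pos 3) + 15 = pos 18 = 's'
  'v' (pos 21) + 15 = pos 10 = 'k'
  'w' (pos 22) + 15 = pos 11 = 'l'
  'y' (pos 24) + 15 = pos 13 = 'n'
Result: gvoskln

gvoskln


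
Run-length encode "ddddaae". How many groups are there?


Input: ddddaae
Scanning for consecutive runs:
  Group 1: 'd' x 4 (positions 0-3)
  Group 2: 'a' x 2 (positions 4-5)
  Group 3: 'e' x 1 (positions 6-6)
Total groups: 3

3


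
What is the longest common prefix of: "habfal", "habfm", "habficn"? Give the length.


Words: habfal, habfm, habficn
  Position 0: all 'h' => match
  Position 1: all 'a' => match
  Position 2: all 'b' => match
  Position 3: all 'f' => match
  Position 4: ('a', 'm', 'i') => mismatch, stop
LCP = "habf" (length 4)

4


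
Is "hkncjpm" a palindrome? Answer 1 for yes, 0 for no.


Input: hkncjpm
Reversed: mpjcnkh
  Compare pos 0 ('h') with pos 6 ('m'): MISMATCH
  Compare pos 1 ('k') with pos 5 ('p'): MISMATCH
  Compare pos 2 ('n') with pos 4 ('j'): MISMATCH
Result: not a palindrome

0


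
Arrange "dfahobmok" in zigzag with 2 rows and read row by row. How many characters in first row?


Zigzag "dfahobmok" into 2 rows:
Placing characters:
  'd' => row 0
  'f' => row 1
  'a' => row 0
  'h' => row 1
  'o' => row 0
  'b' => row 1
  'm' => row 0
  'o' => row 1
  'k' => row 0
Rows:
  Row 0: "daomk"
  Row 1: "fhbo"
First row length: 5

5


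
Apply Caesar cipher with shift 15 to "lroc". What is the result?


Caesar cipher: shift "lroc" by 15
  'l' (pos 11) + 15 = pos 0 = 'a'
  'r' (pos 17) + 15 = pos 6 = 'g'
  'o' (pos 14) + 15 = pos 3 = 'd'
  'c' (pos 2) + 15 = pos 17 = 'r'
Result: agdr

agdr


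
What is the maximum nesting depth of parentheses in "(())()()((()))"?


Input: "(())()()((()))"
Tracking depth:
  Position 0 '(': depth becomes 1
  Position 1 '(': depth becomes 2
  Position 2 ')': depth becomes 1
  Position 3 ')': depth becomes 0
  Position 4 '(': depth becomes 1
  Position 5 ')': depth becomes 0
  Position 6 '(': depth becomes 1
  Position 7 ')': depth becomes 0
  Position 8 '(': depth becomes 1
  Position 9 '(': depth becomes 2
  Position 10 '(': depth becomes 3
  Position 11 ')': depth becomes 2
  Position 12 ')': depth becomes 1
  Position 13 ')': depth becomes 0
Maximum depth reached: 3

3


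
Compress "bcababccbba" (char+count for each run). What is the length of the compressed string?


Input: bcababccbba
Runs:
  'b' x 1 => "b1"
  'c' x 1 => "c1"
  'a' x 1 => "a1"
  'b' x 1 => "b1"
  'a' x 1 => "a1"
  'b' x 1 => "b1"
  'c' x 2 => "c2"
  'b' x 2 => "b2"
  'a' x 1 => "a1"
Compressed: "b1c1a1b1a1b1c2b2a1"
Compressed length: 18

18


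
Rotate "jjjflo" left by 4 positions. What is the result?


Input: "jjjflo", rotate left by 4
First 4 characters: "jjjf"
Remaining characters: "lo"
Concatenate remaining + first: "lo" + "jjjf" = "lojjjf"

lojjjf


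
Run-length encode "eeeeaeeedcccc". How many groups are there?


Input: eeeeaeeedcccc
Scanning for consecutive runs:
  Group 1: 'e' x 4 (positions 0-3)
  Group 2: 'a' x 1 (positions 4-4)
  Group 3: 'e' x 3 (positions 5-7)
  Group 4: 'd' x 1 (positions 8-8)
  Group 5: 'c' x 4 (positions 9-12)
Total groups: 5

5


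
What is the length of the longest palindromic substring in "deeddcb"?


Input: "deeddcb"
Checking substrings for palindromes:
  [0:4] "deed" (len 4) => palindrome
  [1:3] "ee" (len 2) => palindrome
  [3:5] "dd" (len 2) => palindrome
Longest palindromic substring: "deed" with length 4

4


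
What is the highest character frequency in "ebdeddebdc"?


Input: ebdeddebdc
Character counts:
  'b': 2
  'c': 1
  'd': 4
  'e': 3
Maximum frequency: 4

4


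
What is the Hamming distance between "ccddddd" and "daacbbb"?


Comparing "ccddddd" and "daacbbb" position by position:
  Position 0: 'c' vs 'd' => differ
  Position 1: 'c' vs 'a' => differ
  Position 2: 'd' vs 'a' => differ
  Position 3: 'd' vs 'c' => differ
  Position 4: 'd' vs 'b' => differ
  Position 5: 'd' vs 'b' => differ
  Position 6: 'd' vs 'b' => differ
Total differences (Hamming distance): 7

7


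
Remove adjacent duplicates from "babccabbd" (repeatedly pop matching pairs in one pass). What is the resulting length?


Input: babccabbd
Stack-based adjacent duplicate removal:
  Read 'b': push. Stack: b
  Read 'a': push. Stack: ba
  Read 'b': push. Stack: bab
  Read 'c': push. Stack: babc
  Read 'c': matches stack top 'c' => pop. Stack: bab
  Read 'a': push. Stack: baba
  Read 'b': push. Stack: babab
  Read 'b': matches stack top 'b' => pop. Stack: baba
  Read 'd': push. Stack: babad
Final stack: "babad" (length 5)

5


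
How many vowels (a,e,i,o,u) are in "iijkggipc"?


Input: iijkggipc
Checking each character:
  'i' at position 0: vowel (running total: 1)
  'i' at position 1: vowel (running total: 2)
  'j' at position 2: consonant
  'k' at position 3: consonant
  'g' at position 4: consonant
  'g' at position 5: consonant
  'i' at position 6: vowel (running total: 3)
  'p' at position 7: consonant
  'c' at position 8: consonant
Total vowels: 3

3


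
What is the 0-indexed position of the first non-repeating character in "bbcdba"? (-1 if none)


Input: bbcdba
Character frequencies:
  'a': 1
  'b': 3
  'c': 1
  'd': 1
Scanning left to right for freq == 1:
  Position 0 ('b'): freq=3, skip
  Position 1 ('b'): freq=3, skip
  Position 2 ('c'): unique! => answer = 2

2


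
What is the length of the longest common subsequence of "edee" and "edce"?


LCS of "edee" and "edce"
DP table:
           e    d    c    e
      0    0    0    0    0
  e   0    1    1    1    1
  d   0    1    2    2    2
  e   0    1    2    2    3
  e   0    1    2    2    3
LCS length = dp[4][4] = 3

3


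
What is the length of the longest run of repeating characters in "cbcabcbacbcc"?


Input: "cbcabcbacbcc"
Scanning for longest run:
  Position 1 ('b'): new char, reset run to 1
  Position 2 ('c'): new char, reset run to 1
  Position 3 ('a'): new char, reset run to 1
  Position 4 ('b'): new char, reset run to 1
  Position 5 ('c'): new char, reset run to 1
  Position 6 ('b'): new char, reset run to 1
  Position 7 ('a'): new char, reset run to 1
  Position 8 ('c'): new char, reset run to 1
  Position 9 ('b'): new char, reset run to 1
  Position 10 ('c'): new char, reset run to 1
  Position 11 ('c'): continues run of 'c', length=2
Longest run: 'c' with length 2

2


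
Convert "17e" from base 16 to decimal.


Input: "17e" in base 16
Positional expansion:
  Digit '1' (value 1) x 16^2 = 256
  Digit '7' (value 7) x 16^1 = 112
  Digit 'e' (value 14) x 16^0 = 14
Sum = 382

382


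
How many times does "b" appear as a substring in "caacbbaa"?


Searching for "b" in "caacbbaa"
Scanning each position:
  Position 0: "c" => no
  Position 1: "a" => no
  Position 2: "a" => no
  Position 3: "c" => no
  Position 4: "b" => MATCH
  Position 5: "b" => MATCH
  Position 6: "a" => no
  Position 7: "a" => no
Total occurrences: 2

2


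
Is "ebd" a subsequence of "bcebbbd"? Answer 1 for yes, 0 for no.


Check if "ebd" is a subsequence of "bcebbbd"
Greedy scan:
  Position 0 ('b'): no match needed
  Position 1 ('c'): no match needed
  Position 2 ('e'): matches sub[0] = 'e'
  Position 3 ('b'): matches sub[1] = 'b'
  Position 4 ('b'): no match needed
  Position 5 ('b'): no match needed
  Position 6 ('d'): matches sub[2] = 'd'
All 3 characters matched => is a subsequence

1


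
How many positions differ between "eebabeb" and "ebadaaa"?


Comparing "eebabeb" and "ebadaaa" position by position:
  Position 0: 'e' vs 'e' => same
  Position 1: 'e' vs 'b' => DIFFER
  Position 2: 'b' vs 'a' => DIFFER
  Position 3: 'a' vs 'd' => DIFFER
  Position 4: 'b' vs 'a' => DIFFER
  Position 5: 'e' vs 'a' => DIFFER
  Position 6: 'b' vs 'a' => DIFFER
Positions that differ: 6

6


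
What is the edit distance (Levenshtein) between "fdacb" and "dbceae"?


Computing edit distance: "fdacb" -> "dbceae"
DP table:
           d    b    c    e    a    e
      0    1    2    3    4    5    6
  f   1    1    2    3    4    5    6
  d   2    1    2    3    4    5    6
  a   3    2    2    3    4    4    5
  c   4    3    3    2    3    4    5
  b   5    4    3    3    3    4    5
Edit distance = dp[5][6] = 5

5


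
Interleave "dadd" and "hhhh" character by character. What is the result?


Interleaving "dadd" and "hhhh":
  Position 0: 'd' from first, 'h' from second => "dh"
  Position 1: 'a' from first, 'h' from second => "ah"
  Position 2: 'd' from first, 'h' from second => "dh"
  Position 3: 'd' from first, 'h' from second => "dh"
Result: dhahdhdh

dhahdhdh


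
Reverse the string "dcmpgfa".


Input: dcmpgfa
Reading characters right to left:
  Position 6: 'a'
  Position 5: 'f'
  Position 4: 'g'
  Position 3: 'p'
  Position 2: 'm'
  Position 1: 'c'
  Position 0: 'd'
Reversed: afgpmcd

afgpmcd


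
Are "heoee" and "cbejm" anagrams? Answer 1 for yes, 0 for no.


Strings: "heoee", "cbejm"
Sorted first:  eeeho
Sorted second: bcejm
Differ at position 0: 'e' vs 'b' => not anagrams

0


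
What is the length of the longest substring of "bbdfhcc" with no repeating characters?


Input: "bbdfhcc"
Sliding window (track last position of each char):
  Position 0 ('b'): window [0,0] length 1 -- new best
  Position 1 ('b'): repeat (last at 0), move window start to 1
  Position 1 ('b'): window [1,1] length 1
  Position 2 ('d'): window [1,2] length 2 -- new best
  Position 3 ('f'): window [1,3] length 3 -- new best
  Position 4 ('h'): window [1,4] length 4 -- new best
  Position 5 ('c'): window [1,5] length 5 -- new best
  Position 6 ('c'): repeat (last at 5), move window start to 6
  Position 6 ('c'): window [6,6] length 1
Longest substring with no repeats: "bdfhc" with length 5

5


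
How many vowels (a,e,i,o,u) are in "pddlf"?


Input: pddlf
Checking each character:
  'p' at position 0: consonant
  'd' at position 1: consonant
  'd' at position 2: consonant
  'l' at position 3: consonant
  'f' at position 4: consonant
Total vowels: 0

0


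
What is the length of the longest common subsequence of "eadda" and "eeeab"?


LCS of "eadda" and "eeeab"
DP table:
           e    e    e    a    b
      0    0    0    0    0    0
  e   0    1    1    1    1    1
  a   0    1    1    1    2    2
  d   0    1    1    1    2    2
  d   0    1    1    1    2    2
  a   0    1    1    1    2    2
LCS length = dp[5][5] = 2

2


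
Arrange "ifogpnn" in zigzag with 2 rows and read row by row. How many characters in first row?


Zigzag "ifogpnn" into 2 rows:
Placing characters:
  'i' => row 0
  'f' => row 1
  'o' => row 0
  'g' => row 1
  'p' => row 0
  'n' => row 1
  'n' => row 0
Rows:
  Row 0: "iopn"
  Row 1: "fgn"
First row length: 4

4


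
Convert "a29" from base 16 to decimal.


Input: "a29" in base 16
Positional expansion:
  Digit 'a' (value 10) x 16^2 = 2560
  Digit '2' (value 2) x 16^1 = 32
  Digit '9' (value 9) x 16^0 = 9
Sum = 2601

2601


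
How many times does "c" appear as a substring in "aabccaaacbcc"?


Searching for "c" in "aabccaaacbcc"
Scanning each position:
  Position 0: "a" => no
  Position 1: "a" => no
  Position 2: "b" => no
  Position 3: "c" => MATCH
  Position 4: "c" => MATCH
  Position 5: "a" => no
  Position 6: "a" => no
  Position 7: "a" => no
  Position 8: "c" => MATCH
  Position 9: "b" => no
  Position 10: "c" => MATCH
  Position 11: "c" => MATCH
Total occurrences: 5

5


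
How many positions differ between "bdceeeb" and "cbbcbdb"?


Comparing "bdceeeb" and "cbbcbdb" position by position:
  Position 0: 'b' vs 'c' => DIFFER
  Position 1: 'd' vs 'b' => DIFFER
  Position 2: 'c' vs 'b' => DIFFER
  Position 3: 'e' vs 'c' => DIFFER
  Position 4: 'e' vs 'b' => DIFFER
  Position 5: 'e' vs 'd' => DIFFER
  Position 6: 'b' vs 'b' => same
Positions that differ: 6

6


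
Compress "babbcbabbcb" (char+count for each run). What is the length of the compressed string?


Input: babbcbabbcb
Runs:
  'b' x 1 => "b1"
  'a' x 1 => "a1"
  'b' x 2 => "b2"
  'c' x 1 => "c1"
  'b' x 1 => "b1"
  'a' x 1 => "a1"
  'b' x 2 => "b2"
  'c' x 1 => "c1"
  'b' x 1 => "b1"
Compressed: "b1a1b2c1b1a1b2c1b1"
Compressed length: 18

18


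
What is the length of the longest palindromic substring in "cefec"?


Input: "cefec"
Checking substrings for palindromes:
  [0:5] "cefec" (len 5) => palindrome
  [1:4] "efe" (len 3) => palindrome
Longest palindromic substring: "cefec" with length 5

5


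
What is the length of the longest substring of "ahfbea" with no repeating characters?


Input: "ahfbea"
Sliding window (track last position of each char):
  Position 0 ('a'): window [0,0] length 1 -- new best
  Position 1 ('h'): window [0,1] length 2 -- new best
  Position 2 ('f'): window [0,2] length 3 -- new best
  Position 3 ('b'): window [0,3] length 4 -- new best
  Position 4 ('e'): window [0,4] length 5 -- new best
  Position 5 ('a'): repeat (last at 0), move window start to 1
  Position 5 ('a'): window [1,5] length 5
Longest substring with no repeats: "ahfbe" with length 5

5


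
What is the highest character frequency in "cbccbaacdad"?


Input: cbccbaacdad
Character counts:
  'a': 3
  'b': 2
  'c': 4
  'd': 2
Maximum frequency: 4

4


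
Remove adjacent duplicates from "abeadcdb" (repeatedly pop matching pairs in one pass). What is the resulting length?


Input: abeadcdb
Stack-based adjacent duplicate removal:
  Read 'a': push. Stack: a
  Read 'b': push. Stack: ab
  Read 'e': push. Stack: abe
  Read 'a': push. Stack: abea
  Read 'd': push. Stack: abead
  Read 'c': push. Stack: abeadc
  Read 'd': push. Stack: abeadcd
  Read 'b': push. Stack: abeadcdb
Final stack: "abeadcdb" (length 8)

8


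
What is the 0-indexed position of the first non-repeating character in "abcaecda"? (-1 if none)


Input: abcaecda
Character frequencies:
  'a': 3
  'b': 1
  'c': 2
  'd': 1
  'e': 1
Scanning left to right for freq == 1:
  Position 0 ('a'): freq=3, skip
  Position 1 ('b'): unique! => answer = 1

1


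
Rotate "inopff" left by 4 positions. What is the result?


Input: "inopff", rotate left by 4
First 4 characters: "inop"
Remaining characters: "ff"
Concatenate remaining + first: "ff" + "inop" = "ffinop"

ffinop


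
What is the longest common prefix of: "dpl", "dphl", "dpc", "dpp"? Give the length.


Words: dpl, dphl, dpc, dpp
  Position 0: all 'd' => match
  Position 1: all 'p' => match
  Position 2: ('l', 'h', 'c', 'p') => mismatch, stop
LCP = "dp" (length 2)

2


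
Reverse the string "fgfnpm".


Input: fgfnpm
Reading characters right to left:
  Position 5: 'm'
  Position 4: 'p'
  Position 3: 'n'
  Position 2: 'f'
  Position 1: 'g'
  Position 0: 'f'
Reversed: mpnfgf

mpnfgf
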